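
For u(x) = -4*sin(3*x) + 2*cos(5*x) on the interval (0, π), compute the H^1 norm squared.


||u||_{H^1(0,π)}^2 = 132*π

u'(x) = -10*sin(5*x) - 12*cos(3*x).
Expand u² and (u')² and integrate term by term on (0, π), using: for integers n ≥ 1, ∫_0^π sin²(nx) dx = ∫_0^π cos²(nx) dx = π/2; for n ≠ n', ∫_0^π sin(nx)sin(n'x) dx = ∫_0^π cos(nx)cos(n'x) dx = 0; and by product-to-sum, ∫_0^π sin(nx)cos(n'x) dx = ½∫_0^π [sin((n+n')x) + sin((n−n')x)] dx, which is 0 when n+n' is even and 2n/(n²−n'²) when n+n' is odd (it need not vanish on (0, π)).
  u² squared terms: (-4)²·∫sin(3x)² dx = 16·π/2 = 8*π;  (2)²·∫cos(5x)² dx = 4·π/2 = 2*π.
  u² cross terms: 2·(-4)·(2)·∫sin(3x)·cos(5x) dx = -16·(0) = 0.
  So ∫_0^π u² dx = 8*π + 2*π + 0 = 10*π.
  (u')² squared terms: (-12)²·∫cos(3x)² dx = 144·π/2 = 72*π;  (-10)²·∫sin(5x)² dx = 100·π/2 = 50*π.
  (u')² cross terms: 2·(-12)·(-10)·∫cos(3x)·sin(5x) dx = 240·(0) = 0.
  So ∫_0^π (u')² dx = 72*π + 50*π + 0 = 122*π.
||u||_{H^1}^2 = (10*π) + (122*π) = 132*π.


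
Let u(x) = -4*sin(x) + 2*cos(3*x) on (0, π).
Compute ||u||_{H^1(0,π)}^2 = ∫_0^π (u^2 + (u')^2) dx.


||u||_{H^1(0,π)}^2 = 36*π

u'(x) = -6*sin(3*x) - 4*cos(x).
Expand u² and (u')² and integrate term by term on (0, π), using: for integers n ≥ 1, ∫_0^π sin²(nx) dx = ∫_0^π cos²(nx) dx = π/2; for n ≠ n', ∫_0^π sin(nx)sin(n'x) dx = ∫_0^π cos(nx)cos(n'x) dx = 0; and by product-to-sum, ∫_0^π sin(nx)cos(n'x) dx = ½∫_0^π [sin((n+n')x) + sin((n−n')x)] dx, which is 0 when n+n' is even and 2n/(n²−n'²) when n+n' is odd (it need not vanish on (0, π)).
  u² squared terms: (-4)²·∫sin(x)² dx = 16·π/2 = 8*π;  (2)²·∫cos(3x)² dx = 4·π/2 = 2*π.
  u² cross terms: 2·(-4)·(2)·∫sin(x)·cos(3x) dx = -16·(0) = 0.
  So ∫_0^π u² dx = 8*π + 2*π + 0 = 10*π.
  (u')² squared terms: (-6)²·∫sin(3x)² dx = 36·π/2 = 18*π;  (-4)²·∫cos(x)² dx = 16·π/2 = 8*π.
  (u')² cross terms: 2·(-6)·(-4)·∫sin(3x)·cos(x) dx = 48·(0) = 0.
  So ∫_0^π (u')² dx = 18*π + 8*π + 0 = 26*π.
||u||_{H^1}^2 = (10*π) + (26*π) = 36*π.


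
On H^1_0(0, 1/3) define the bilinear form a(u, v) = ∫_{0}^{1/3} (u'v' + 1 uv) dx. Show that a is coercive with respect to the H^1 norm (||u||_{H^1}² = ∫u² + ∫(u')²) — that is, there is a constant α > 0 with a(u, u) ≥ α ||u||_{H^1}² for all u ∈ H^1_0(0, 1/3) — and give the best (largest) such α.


α = 1

Coercivity of a(·,·) on H^1_0(0, 1/3) means a(u, u) ≥ α ||u||_{H^1}² for every u ∈ H^1_0.
The interval has length L = 1/3, and Poincaré/coercivity depend only on L. Here a(u, u) = ∫(u')² + (1)·∫u².
Here c = 1 ≥ 1, so a(u,u) = ∫(u')² + c∫u² ≥ ∫(u')² + ∫u² = ||u||_{H^1}², i.e. α = 1 works. No larger α is possible: a(u,u) ≥ α||u||_{H^1}² means (1−α)∫(u')² ≥ (α−c)∫u², and for the modes u_n = sin(nπ(x−x₀)/L) (x₀ the left endpoint) one has ∫u_n²/∫(u_n')² = (L/(nπ))² → 0, so a(u_n,u_n)/||u_n||_{H^1}² → 1. Hence the optimal constant is α = 1.
Therefore α = 1.


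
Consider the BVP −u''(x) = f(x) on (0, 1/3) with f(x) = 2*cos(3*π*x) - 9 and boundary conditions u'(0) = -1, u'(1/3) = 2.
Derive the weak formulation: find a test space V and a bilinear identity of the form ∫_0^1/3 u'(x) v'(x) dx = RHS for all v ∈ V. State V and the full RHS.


V = H^1(0, 1/3) (v unrestricted at boundary; u is determined up to an additive constant); weak form: ∫_0^1/3 u'v' dx = ∫_0^1/3 (2*cos(3*π*x) - 9) v dx + 2·v(1/3) + v(0) for all v ∈ V.

Multiply both sides by a test function v and integrate from 0 to 1/3:
  ∫_0^1/3 −u''(x) v(x) dx = ∫_0^1/3 f(x) v(x) dx.
Integrate the LHS by parts once:
  ∫_0^1/3 −u'' v dx = −[u'(x) v(x)]_0^1/3 + ∫_0^1/3 u'(x) v'(x) dx.
Thus ∫_0^1/3 u'(x) v'(x) dx = ∫_0^1/3 f(x) v(x) dx + [u'(x) v(x)]_0^1/3.
Choose V so that boundary terms are either known or forced to vanish.
u has inhomogeneous Neumann u'(0) = -1, u'(1/3) = 2. [u' v]_0^1/3 = (2)·v(1/3) − (-1)·v(0) = 2·v(1/3) + v(0). Take V = H^1(0, 1/3); boundary term becomes part of RHS.
Weak formulation: find u (satisfying any essential BC) such that ∫_0^1/3 u'(x) v'(x) dx = ∫_0^1/3 f v dx + 2·v(1/3) + v(0) for all v ∈ V (Neumann data are natural BCs: they enter the RHS as boundary terms).
Substituting f(x) = 2*cos(3*π*x) - 9, the right-hand side is ∫_0^1/3 (2*cos(3*π*x) - 9) v dx + 2·v(1/3) + v(0).
Compatibility check (pure Neumann): taking v ≡ 1 ∈ V gives 0 = ∫_0^1/3 f dx + (2) − (-1), i.e. ∫_0^1/3 f dx must equal u'(0) − u'(1/3) = -3. Indeed ∫_0^1/3 (2*cos(3*π*x) - 9) dx = -3, so the data are compatible. The solution is then unique only up to an additive constant (fix it e.g. by requiring ∫_0^1/3 u dx = 0).


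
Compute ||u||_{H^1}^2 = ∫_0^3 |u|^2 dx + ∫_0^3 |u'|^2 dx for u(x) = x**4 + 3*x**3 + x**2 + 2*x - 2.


||u||_{H^1}^2 = 4470609/140

The H^1 norm (squared) on an interval (0, L) is
  ||u||_{H^1}^2 = ∫_0^L u(x)^2 dx + ∫_0^L u'(x)^2 dx.
Compute u'(x) = 4*x**3 + 9*x**2 + 2*x + 2.
Then u(x)^2 = x**8 + 6*x**7 + 11*x**6 + 10*x**5 + 9*x**4 - 8*x**3 - 8*x + 4 and u'(x)^2 = 16*x**6 + 72*x**5 + 97*x**4 + 52*x**3 + 40*x**2 + 8*x + 4.
Integrate each monomial from 0 to 3 using ∫_0^3 c·x^n dx = c·3^(n+1)/(n+1):
  ∫_0^3 u(x)^2 dx = ∫_0^3 (x^8 + 6*x^7 + 11*x^6 + 10*x^5 + 9*x^4 - 8*x^3 - 8*x + 4) dx. Term by term:
    ∫_0^3 x^8 dx = 2187;  ∫_0^3 6*x^7 dx = 19683/4;  ∫_0^3 11*x^6 dx = 24057/7;
    ∫_0^3 10*x^5 dx = 1215;  ∫_0^3 9*x^4 dx = 2187/5;  ∫_0^3 -8*x^3 dx = -162;
    ∫_0^3 -8*x dx = -36;  ∫_0^3 4 dx = 12.
  Sum: 2187 + 19683/4 + 24057/7 + 1215 + 2187/5 − 162 − 36 + 12 = 1681521/140.
  ∫_0^3 u'(x)^2 dx = ∫_0^3 (16*x^6 + 72*x^5 + 97*x^4 + 52*x^3 + 40*x^2 + 8*x + 4) dx. Term by term:
    ∫_0^3 16*x^6 dx = 34992/7;  ∫_0^3 72*x^5 dx = 8748;  ∫_0^3 97*x^4 dx = 23571/5;
    ∫_0^3 52*x^3 dx = 1053;  ∫_0^3 40*x^2 dx = 360;  ∫_0^3 8*x dx = 36;
    ∫_0^3 4 dx = 12.
  Sum: 34992/7 + 8748 + 23571/5 + 1053 + 360 + 36 + 12 = 697272/35.
Adding: ||u||_{H^1}^2 = 1681521/140 + 697272/35 = 4470609/140.


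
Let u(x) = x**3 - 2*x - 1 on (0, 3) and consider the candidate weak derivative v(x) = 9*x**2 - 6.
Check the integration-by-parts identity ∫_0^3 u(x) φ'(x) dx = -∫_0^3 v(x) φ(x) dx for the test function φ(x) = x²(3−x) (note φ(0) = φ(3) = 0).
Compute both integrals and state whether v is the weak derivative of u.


LHS = -297/5, RHS = -891/5. No, v is not the weak derivative of u.

u(x) = x**3 - 2*x - 1, classical derivative u'(x) = 3*x**2 - 2.
φ(x) = x²(3−x), so φ'(x) = 3*x*(2 - x).
Note φ(0) = φ(3) = 0, so the boundary term u·φ vanishes.
LHS = ∫_0^3 u(x) φ'(x) dx = ∫_0^3 (-3*x^5 + 6*x^4 + 6*x^3 - 9*x^2 - 6*x) dx. Term by term:
  ∫_0^3 -3*x^5 dx = -729/2;  ∫_0^3 6*x^4 dx = 1458/5;  ∫_0^3 6*x^3 dx = 243/2;
  ∫_0^3 -9*x^2 dx = -81;  ∫_0^3 -6*x dx = -27.
Sum: -729/2 + 1458/5 + 243/2 − 81 − 27 = -297/5.
So LHS = -297/5.
∫_0^3 v(x) φ(x) dx = ∫_0^3 (-9*x^5 + 27*x^4 + 6*x^3 - 18*x^2) dx. Term by term:
  ∫_0^3 -9*x^5 dx = -2187/2;  ∫_0^3 27*x^4 dx = 6561/5;  ∫_0^3 6*x^3 dx = 243/2;
  ∫_0^3 -18*x^2 dx = -162.
Sum: -2187/2 + 6561/5 + 243/2 − 162 = 891/5.
So RHS = -∫_0^3 v(x) φ(x) dx = -891/5.
LHS − RHS = 594/5 ≠ 0, so the identity fails.
(For a valid weak derivative the identity must hold for EVERY test function, in particular this one. The failure shows v is NOT the weak derivative of u.)
Correct weak derivative would be u'(x) = 3*x**2 - 2.


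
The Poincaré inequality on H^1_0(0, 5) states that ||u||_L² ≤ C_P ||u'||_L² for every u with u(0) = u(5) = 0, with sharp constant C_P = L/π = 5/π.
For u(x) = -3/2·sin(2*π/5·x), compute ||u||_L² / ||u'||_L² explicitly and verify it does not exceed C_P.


||u||_L² / ||u'||_L² = 5/(2*π) < C_P = 5/π.

u(x) = -3/2·sin(2*π/5·x), so u'(x) = -3*π*cos(2*π*x/5)/5.
Writing u(x) = A·sin(kπx/L) with A = -3/2 and k = 2, use ∫_0^L sin²(kπx/L) dx = L/2 and ∫_0^L cos²(kπx/L) dx = L/2.
u² = 9/4·sin²(2*π/5·x) and (u')² = 9*π^2/25·cos²(2*π/5·x), and each of sin², cos² integrates to L/2 = 5/2 over (0, 5).
∫_0^5 u² dx = 45/8, so ||u||_L² = 3*sqrt(10)/4.
∫_0^5 (u')² dx = 9*π^2/10, so ||u'||_L² = 3*sqrt(10)*π/10.
Ratio ||u||_L² / ||u'||_L² = 5/(2*π).
Sharp Poincaré constant on H^1_0(0, 5) is C_P = L/π = 5/π, achieved by sin(π/5·x).
This is the k = 2 harmonic; the ratio L/(kπ) is strictly less than C_P = L/π, consistent with the sharp inequality ||u||_L² ≤ C_P ||u'||_L².


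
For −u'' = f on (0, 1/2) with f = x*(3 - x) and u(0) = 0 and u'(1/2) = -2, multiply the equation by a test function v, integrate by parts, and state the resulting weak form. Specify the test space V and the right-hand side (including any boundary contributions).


V = {v ∈ H^1(0, 1/2) : v(0) = 0} (test functions vanish at x = 0 where u is specified); weak form: ∫_0^1/2 u'v' dx = ∫_0^1/2 (x*(3 - x)) v dx − 2·v(1/2) for all v ∈ V.

Multiply both sides by a test function v and integrate from 0 to 1/2:
  ∫_0^1/2 −u''(x) v(x) dx = ∫_0^1/2 f(x) v(x) dx.
Integrate the LHS by parts once:
  ∫_0^1/2 −u'' v dx = −[u'(x) v(x)]_0^1/2 + ∫_0^1/2 u'(x) v'(x) dx.
Thus ∫_0^1/2 u'(x) v'(x) dx = ∫_0^1/2 f(x) v(x) dx + [u'(x) v(x)]_0^1/2.
Choose V so that boundary terms are either known or forced to vanish.
Mixed BC: u(0) = 0 (Dirichlet) and u'(1/2) = -2 (Neumann). Define V = {v ∈ H^1(0, 1/2) : v(0) = 0}. Then [u' v]_0^1/2 = u'(1/2)·v(1/2) − u'(0)·0 = − 2·v(1/2).
Weak formulation: find u (satisfying any essential BC) such that ∫_0^1/2 u'(x) v'(x) dx = ∫_0^1/2 f v dx − 2·v(1/2) for all v ∈ V (Dirichlet at 0 absorbed into V; Neumann datum at x = 1/2 contributes the boundary term).
Substituting f(x) = x*(3 - x), the right-hand side is ∫_0^1/2 (x*(3 - x)) v dx − 2·v(1/2).


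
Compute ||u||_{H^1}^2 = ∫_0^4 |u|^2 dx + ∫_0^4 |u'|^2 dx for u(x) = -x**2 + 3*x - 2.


||u||_{H^1}^2 = 652/15

The H^1 norm (squared) on an interval (0, L) is
  ||u||_{H^1}^2 = ∫_0^L u(x)^2 dx + ∫_0^L u'(x)^2 dx.
Compute u'(x) = 3 - 2*x.
Then u(x)^2 = x**4 - 6*x**3 + 13*x**2 - 12*x + 4 and u'(x)^2 = 4*x**2 - 12*x + 9.
Integrate each monomial from 0 to 4 using ∫_0^4 c·x^n dx = c·4^(n+1)/(n+1):
  ∫_0^4 u(x)^2 dx = ∫_0^4 (x^4 - 6*x^3 + 13*x^2 - 12*x + 4) dx. Term by term:
    ∫_0^4 x^4 dx = 1024/5;  ∫_0^4 -6*x^3 dx = -384;  ∫_0^4 13*x^2 dx = 832/3;
    ∫_0^4 -12*x dx = -96;  ∫_0^4 4 dx = 16.
  Sum: 1024/5 − 384 + 832/3 − 96 + 16 = 272/15.
  ∫_0^4 u'(x)^2 dx = ∫_0^4 (4*x^2 - 12*x + 9) dx. Term by term:
    ∫_0^4 4*x^2 dx = 256/3;  ∫_0^4 -12*x dx = -96;  ∫_0^4 9 dx = 36.
  Sum: 256/3 − 96 + 36 = 76/3.
Adding: ||u||_{H^1}^2 = 272/15 + 76/3 = 652/15.


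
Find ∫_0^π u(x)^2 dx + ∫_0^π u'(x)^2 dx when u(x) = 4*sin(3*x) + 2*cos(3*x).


||u||_{H^1(0,π)}^2 = 100*π

u'(x) = -6*sin(3*x) + 12*cos(3*x).
Expand u² and (u')² and integrate term by term on (0, π), using: for integers n ≥ 1, ∫_0^π sin²(nx) dx = ∫_0^π cos²(nx) dx = π/2; for n ≠ n', ∫_0^π sin(nx)sin(n'x) dx = ∫_0^π cos(nx)cos(n'x) dx = 0; and by product-to-sum, ∫_0^π sin(nx)cos(n'x) dx = ½∫_0^π [sin((n+n')x) + sin((n−n')x)] dx, which is 0 when n+n' is even and 2n/(n²−n'²) when n+n' is odd (it need not vanish on (0, π)).
  u² squared terms: (2)²·∫cos(3x)² dx = 4·π/2 = 2*π;  (4)²·∫sin(3x)² dx = 16·π/2 = 8*π.
  u² cross terms: 2·(2)·(4)·∫cos(3x)·sin(3x) dx = 16·(0) = 0.
  So ∫_0^π u² dx = 2*π + 8*π + 0 = 10*π.
  (u')² squared terms: (-6)²·∫sin(3x)² dx = 36·π/2 = 18*π;  (12)²·∫cos(3x)² dx = 144·π/2 = 72*π.
  (u')² cross terms: 2·(-6)·(12)·∫sin(3x)·cos(3x) dx = -144·(0) = 0.
  So ∫_0^π (u')² dx = 18*π + 72*π + 0 = 90*π.
||u||_{H^1}^2 = (10*π) + (90*π) = 100*π.


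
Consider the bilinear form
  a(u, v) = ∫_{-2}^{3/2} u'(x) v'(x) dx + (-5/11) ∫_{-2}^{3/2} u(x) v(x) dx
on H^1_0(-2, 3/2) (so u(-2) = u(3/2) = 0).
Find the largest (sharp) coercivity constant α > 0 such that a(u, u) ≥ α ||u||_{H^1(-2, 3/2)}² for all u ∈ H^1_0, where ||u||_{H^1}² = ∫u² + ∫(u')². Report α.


α = (-245 + 44*π^2)/(11*(4*π^2 + 49))

Coercivity of a(·,·) on H^1_0(-2, 3/2) means a(u, u) ≥ α ||u||_{H^1}² for every u ∈ H^1_0.
The interval has length L = 7/2, and Poincaré/coercivity depend only on L. Here a(u, u) = ∫(u')² + (-5/11)·∫u².
Here c = -5/11 < 0 with |c| < (π/L)² = 4*π^2/49, so coercivity still holds. The condition a(u,u) ≥ α||u||_{H^1}² reads (1−α)∫(u')² ≥ (α−c)∫u². Any admissible α is ≤ 1 (rapidly oscillating u have ∫u²/∫(u')² → 0), and α = 1 would force 0 ≥ (1−c)∫u², impossible since c < 1; so 1−α > 0. By the sharp Poincaré inequality on H^1_0 of an interval of length L, ∫(u')² ≥ (π/L)²∫u² with equality for the first sine mode sin(π(x−x₀)/L) (x₀ the left endpoint), so the inequality holds for all u iff (1−α)(π/L)² ≥ α − c, i.e. α ≤ ((π/L)² + c)/((π/L)² + 1) = (1 + c(L/π)²)/(1 + (L/π)²). (Direct route, valid since c ≤ 0: Poincaré gives c∫u² ≥ c(L/π)²∫(u')², so a(u,u) ≥ (1 + c(L/π)²)∫(u')², while ||u||_{H^1}² ≤ (1 + (L/π)²)∫(u')²; dividing yields the same α.) With (π/L)² = 4*π^2/49 and c = -5/11, the largest admissible constant is α = ((π/L)² + c)/((π/L)² + 1).
Simplifying, α = (-245 + 44*π^2)/(11*(4*π^2 + 49)).


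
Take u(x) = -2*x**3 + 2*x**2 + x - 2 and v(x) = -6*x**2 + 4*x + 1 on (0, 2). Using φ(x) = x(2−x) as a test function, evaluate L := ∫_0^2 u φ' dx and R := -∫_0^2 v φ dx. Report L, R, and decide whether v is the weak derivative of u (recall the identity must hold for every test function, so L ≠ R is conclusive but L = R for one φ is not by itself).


LHS = 44/15, RHS = 44/15. Yes, v = u' weakly.

u(x) = -2*x**3 + 2*x**2 + x - 2, classical derivative u'(x) = -6*x**2 + 4*x + 1.
φ(x) = x(2−x), so φ'(x) = 2 - 2*x.
Note φ(0) = φ(2) = 0, so the boundary term u·φ vanishes.
LHS = ∫_0^2 u(x) φ'(x) dx = ∫_0^2 (4*x^4 - 8*x^3 + 2*x^2 + 6*x - 4) dx. Term by term:
  ∫_0^2 4*x^4 dx = 128/5;  ∫_0^2 -8*x^3 dx = -32;  ∫_0^2 2*x^2 dx = 16/3;
  ∫_0^2 6*x dx = 12;  ∫_0^2 -4 dx = -8.
Sum: 128/5 − 32 + 16/3 + 12 − 8 = 44/15.
So LHS = 44/15.
∫_0^2 v(x) φ(x) dx = ∫_0^2 (6*x^4 - 16*x^3 + 7*x^2 + 2*x) dx. Term by term:
  ∫_0^2 6*x^4 dx = 192/5;  ∫_0^2 -16*x^3 dx = -64;  ∫_0^2 7*x^2 dx = 56/3;
  ∫_0^2 2*x dx = 4.
Sum: 192/5 − 64 + 56/3 + 4 = -44/15.
So RHS = -∫_0^2 v(x) φ(x) dx = 44/15.
LHS = RHS, so the identity holds for this test φ.
Moreover u is smooth here and v(x) = u'(x) = -6*x**2 + 4*x + 1 pointwise, so the identity holds for every test function. Hence v is the weak derivative of u.


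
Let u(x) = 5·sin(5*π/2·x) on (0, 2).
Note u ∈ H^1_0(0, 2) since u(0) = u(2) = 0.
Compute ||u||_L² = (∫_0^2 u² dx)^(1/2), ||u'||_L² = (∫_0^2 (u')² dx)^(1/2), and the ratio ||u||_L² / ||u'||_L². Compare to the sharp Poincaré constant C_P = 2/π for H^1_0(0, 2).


||u||_L² / ||u'||_L² = 2/(5*π) < C_P = 2/π.

u(x) = 5·sin(5*π/2·x), so u'(x) = 25*π*cos(5*π*x/2)/2.
Writing u(x) = A·sin(kπx/L) with A = 5 and k = 5, use ∫_0^L sin²(kπx/L) dx = L/2 and ∫_0^L cos²(kπx/L) dx = L/2.
u² = 25·sin²(5*π/2·x) and (u')² = 625*π^2/4·cos²(5*π/2·x), and each of sin², cos² integrates to L/2 = 1 over (0, 2).
∫_0^2 u² dx = 25, so ||u||_L² = 5.
∫_0^2 (u')² dx = 625*π^2/4, so ||u'||_L² = 25*π/2.
Ratio ||u||_L² / ||u'||_L² = 2/(5*π).
Sharp Poincaré constant on H^1_0(0, 2) is C_P = L/π = 2/π, achieved by sin(π/2·x).
This is the k = 5 harmonic; the ratio L/(kπ) is strictly less than C_P = L/π, consistent with the sharp inequality ||u||_L² ≤ C_P ||u'||_L².


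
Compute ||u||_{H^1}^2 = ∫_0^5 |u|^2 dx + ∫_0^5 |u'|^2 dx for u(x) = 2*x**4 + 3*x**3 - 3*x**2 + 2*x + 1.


||u||_{H^1}^2 = 156232700/63

The H^1 norm (squared) on an interval (0, L) is
  ||u||_{H^1}^2 = ∫_0^L u(x)^2 dx + ∫_0^L u'(x)^2 dx.
Compute u'(x) = 8*x**3 + 9*x**2 - 6*x + 2.
Then u(x)^2 = 4*x**8 + 12*x**7 - 3*x**6 - 10*x**5 + 25*x**4 - 6*x**3 - 2*x**2 + 4*x + 1 and u'(x)^2 = 64*x**6 + 144*x**5 - 15*x**4 - 76*x**3 + 72*x**2 - 24*x + 4.
Integrate each monomial from 0 to 5 using ∫_0^5 c·x^n dx = c·5^(n+1)/(n+1):
  ∫_0^5 u(x)^2 dx = ∫_0^5 (4*x^8 + 12*x^7 - 3*x^6 - 10*x^5 + 25*x^4 - 6*x^3 - 2*x^2 + 4*x + 1) dx. Term by term:
    ∫_0^5 4*x^8 dx = 7812500/9;  ∫_0^5 12*x^7 dx = 1171875/2;  ∫_0^5 -3*x^6 dx = -234375/7;
    ∫_0^5 -10*x^5 dx = -78125/3;  ∫_0^5 25*x^4 dx = 15625;  ∫_0^5 -6*x^3 dx = -1875/2;
    ∫_0^5 -2*x^2 dx = -250/3;  ∫_0^5 4*x dx = 50;  ∫_0^5 1 dx = 5.
  Sum: 7812500/9 + 1171875/2 − 234375/7 − 78125/3 + 15625 − 1875/2 − 250/3 + 50 + 5 = 88775090/63.
  ∫_0^5 u'(x)^2 dx = ∫_0^5 (64*x^6 + 144*x^5 - 15*x^4 - 76*x^3 + 72*x^2 - 24*x + 4) dx. Term by term:
    ∫_0^5 64*x^6 dx = 5000000/7;  ∫_0^5 144*x^5 dx = 375000;  ∫_0^5 -15*x^4 dx = -9375;
    ∫_0^5 -76*x^3 dx = -11875;  ∫_0^5 72*x^2 dx = 3000;  ∫_0^5 -24*x dx = -300;
    ∫_0^5 4 dx = 20.
  Sum: 5000000/7 + 375000 − 9375 − 11875 + 3000 − 300 + 20 = 7495290/7.
Adding: ||u||_{H^1}^2 = 88775090/63 + 7495290/7 = 156232700/63.


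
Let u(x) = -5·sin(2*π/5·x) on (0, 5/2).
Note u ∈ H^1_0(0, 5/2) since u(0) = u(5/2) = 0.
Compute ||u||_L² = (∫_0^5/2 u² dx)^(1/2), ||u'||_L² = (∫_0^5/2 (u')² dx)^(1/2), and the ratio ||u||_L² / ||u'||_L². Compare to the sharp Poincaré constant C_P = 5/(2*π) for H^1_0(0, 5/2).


||u||_L² / ||u'||_L² = 5/(2*π) = C_P.

u(x) = -5·sin(2*π/5·x), so u'(x) = -2*π*cos(2*π*x/5).
Writing u(x) = A·sin(kπx/L) with A = -5 and k = 1, use ∫_0^L sin²(kπx/L) dx = L/2 and ∫_0^L cos²(kπx/L) dx = L/2.
u² = 25·sin²(2*π/5·x) and (u')² = 4*π^2·cos²(2*π/5·x), and each of sin², cos² integrates to L/2 = 5/4 over (0, 5/2).
∫_0^5/2 u² dx = 125/4, so ||u||_L² = 5*sqrt(5)/2.
∫_0^5/2 (u')² dx = 5*π^2, so ||u'||_L² = sqrt(5)*π.
Ratio ||u||_L² / ||u'||_L² = 5/(2*π).
Sharp Poincaré constant on H^1_0(0, 5/2) is C_P = L/π = 5/(2*π), achieved by sin(2*π/5·x).
This is the k = 1 eigenfunction (up to amplitude), so the ratio equals the sharp Poincaré constant exactly.


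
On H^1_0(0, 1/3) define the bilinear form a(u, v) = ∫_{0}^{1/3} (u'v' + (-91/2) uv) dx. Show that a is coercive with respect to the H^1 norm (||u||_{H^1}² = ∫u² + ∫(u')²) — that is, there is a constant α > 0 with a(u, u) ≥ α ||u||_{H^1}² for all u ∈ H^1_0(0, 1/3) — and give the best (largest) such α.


α = (-91 + 18*π^2)/(2*(1 + 9*π^2))

Coercivity of a(·,·) on H^1_0(0, 1/3) means a(u, u) ≥ α ||u||_{H^1}² for every u ∈ H^1_0.
The interval has length L = 1/3, and Poincaré/coercivity depend only on L. Here a(u, u) = ∫(u')² + (-91/2)·∫u².
Here c = -91/2 < 0 with |c| < (π/L)² = 9*π^2, so coercivity still holds. The condition a(u,u) ≥ α||u||_{H^1}² reads (1−α)∫(u')² ≥ (α−c)∫u². Any admissible α is ≤ 1 (rapidly oscillating u have ∫u²/∫(u')² → 0), and α = 1 would force 0 ≥ (1−c)∫u², impossible since c < 1; so 1−α > 0. By the sharp Poincaré inequality on H^1_0 of an interval of length L, ∫(u')² ≥ (π/L)²∫u² with equality for the first sine mode sin(π(x−x₀)/L) (x₀ the left endpoint), so the inequality holds for all u iff (1−α)(π/L)² ≥ α − c, i.e. α ≤ ((π/L)² + c)/((π/L)² + 1) = (1 + c(L/π)²)/(1 + (L/π)²). (Direct route, valid since c ≤ 0: Poincaré gives c∫u² ≥ c(L/π)²∫(u')², so a(u,u) ≥ (1 + c(L/π)²)∫(u')², while ||u||_{H^1}² ≤ (1 + (L/π)²)∫(u')²; dividing yields the same α.) With (π/L)² = 9*π^2 and c = -91/2, the largest admissible constant is α = ((π/L)² + c)/((π/L)² + 1).
Simplifying, α = (-91 + 18*π^2)/(2*(1 + 9*π^2)).


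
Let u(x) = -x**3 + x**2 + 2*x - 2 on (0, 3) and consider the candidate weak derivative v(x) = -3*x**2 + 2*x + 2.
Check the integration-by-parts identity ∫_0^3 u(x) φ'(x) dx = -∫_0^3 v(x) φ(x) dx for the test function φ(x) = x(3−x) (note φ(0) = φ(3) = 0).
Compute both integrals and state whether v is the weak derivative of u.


LHS = 279/20, RHS = 279/20. Yes, v = u' weakly.

u(x) = -x**3 + x**2 + 2*x - 2, classical derivative u'(x) = -3*x**2 + 2*x + 2.
φ(x) = x(3−x), so φ'(x) = 3 - 2*x.
Note φ(0) = φ(3) = 0, so the boundary term u·φ vanishes.
LHS = ∫_0^3 u(x) φ'(x) dx = ∫_0^3 (2*x^4 - 5*x^3 - x^2 + 10*x - 6) dx. Term by term:
  ∫_0^3 2*x^4 dx = 486/5;  ∫_0^3 -5*x^3 dx = -405/4;  ∫_0^3 -x^2 dx = -9;
  ∫_0^3 10*x dx = 45;  ∫_0^3 -6 dx = -18.
Sum: 486/5 − 405/4 − 9 + 45 − 18 = 279/20.
So LHS = 279/20.
∫_0^3 v(x) φ(x) dx = ∫_0^3 (3*x^4 - 11*x^3 + 4*x^2 + 6*x) dx. Term by term:
  ∫_0^3 3*x^4 dx = 729/5;  ∫_0^3 -11*x^3 dx = -891/4;  ∫_0^3 4*x^2 dx = 36;
  ∫_0^3 6*x dx = 27.
Sum: 729/5 − 891/4 + 36 + 27 = -279/20.
So RHS = -∫_0^3 v(x) φ(x) dx = 279/20.
LHS = RHS, so the identity holds for this test φ.
Moreover u is smooth here and v(x) = u'(x) = -3*x**2 + 2*x + 2 pointwise, so the identity holds for every test function. Hence v is the weak derivative of u.


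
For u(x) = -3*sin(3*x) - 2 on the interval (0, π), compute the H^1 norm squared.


||u||_{H^1(0,π)}^2 = 8 + 49*π

u'(x) = -9*cos(3*x).
Expand u² and (u')² and integrate term by term on (0, π), using: for integers n ≥ 1, ∫_0^π sin²(nx) dx = ∫_0^π cos²(nx) dx = π/2; for n ≠ n', ∫_0^π sin(nx)sin(n'x) dx = ∫_0^π cos(nx)cos(n'x) dx = 0; and by product-to-sum, ∫_0^π sin(nx)cos(n'x) dx = ½∫_0^π [sin((n+n')x) + sin((n−n')x)] dx, which is 0 when n+n' is even and 2n/(n²−n'²) when n+n' is odd (it need not vanish on (0, π)). For the constant mode: ∫_0^π 1 dx = π, ∫_0^π cos(nx) dx = 0, ∫_0^π sin(nx) dx = (1−(−1)^n)/n.
  u² squared terms: (-2)²·∫1 dx = 4·π = 4*π;  (-3)²·∫sin(3x)² dx = 9·π/2 = 9*π/2.
  u² cross terms: 2·(-2)·(-3)·∫1·sin(3x) dx = 12·(2/3) = 8.
  So ∫_0^π u² dx = 4*π + 9*π/2 + 8 = 8 + 17*π/2.
  (u')² squared terms: (-9)²·∫cos(3x)² dx = 81·π/2 = 81*π/2.
  So ∫_0^π (u')² dx = 81*π/2.
||u||_{H^1}^2 = (8 + 17*π/2) + (81*π/2) = 8 + 49*π.


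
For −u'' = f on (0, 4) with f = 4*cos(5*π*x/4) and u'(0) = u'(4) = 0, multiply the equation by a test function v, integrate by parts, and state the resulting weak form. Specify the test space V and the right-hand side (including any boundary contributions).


V = H^1(0, 4) (no boundary constraint on v; u is determined up to an additive constant); weak form: ∫_0^4 u'v' dx = ∫_0^4 (4*cos(5*π*x/4)) v dx for all v ∈ V.

Multiply both sides by a test function v and integrate from 0 to 4:
  ∫_0^4 −u''(x) v(x) dx = ∫_0^4 f(x) v(x) dx.
Integrate the LHS by parts once:
  ∫_0^4 −u'' v dx = −[u'(x) v(x)]_0^4 + ∫_0^4 u'(x) v'(x) dx.
Thus ∫_0^4 u'(x) v'(x) dx = ∫_0^4 f(x) v(x) dx + [u'(x) v(x)]_0^4.
Choose V so that boundary terms are either known or forced to vanish.
u has homogeneous Neumann: u'(0) = u'(4) = 0. So [u' v]_0^4 = 0·v(4) − 0·v(0) = 0 for any v; take V = H^1(0, 4).
Weak formulation: find u (satisfying any essential BC) such that ∫_0^4 u'(x) v'(x) dx = ∫_0^4 f v dx for all v ∈ V (homogeneous Neumann, so boundary terms vanish).
Substituting f(x) = 4*cos(5*π*x/4), the right-hand side is ∫_0^4 (4*cos(5*π*x/4)) v dx.
Compatibility check (pure Neumann): taking v ≡ 1 ∈ V gives 0 = ∫_0^4 f dx + (0) − (0), i.e. ∫_0^4 f dx must equal u'(0) − u'(4) = 0. Indeed ∫_0^4 (4*cos(5*π*x/4)) dx = 0, so the data are compatible. The solution is then unique only up to an additive constant (fix it e.g. by requiring ∫_0^4 u dx = 0).


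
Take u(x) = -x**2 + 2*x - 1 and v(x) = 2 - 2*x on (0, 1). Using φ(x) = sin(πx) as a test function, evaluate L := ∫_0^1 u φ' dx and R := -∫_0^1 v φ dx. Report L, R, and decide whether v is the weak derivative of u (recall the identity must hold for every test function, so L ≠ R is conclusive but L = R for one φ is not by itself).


LHS = -2/π, RHS = -2/π. Yes, v = u' weakly.

u(x) = -x**2 + 2*x - 1, classical derivative u'(x) = 2 - 2*x.
φ(x) = sin(πx), so φ'(x) = π*cos(π*x).
Note φ(0) = φ(1) = 0, so the boundary term u·φ vanishes.
LHS = ∫_0^1 u(x) φ'(x) dx = ∫_0^1 (-π*x^2*cos(π*x) + 2*π*x*cos(π*x) - π*cos(π*x)) dx. Term by term:
  ∫_0^1 -π*cos(π*x) dx = 0;  ∫_0^1 -π*x^2*cos(π*x) dx = 2/π;  ∫_0^1 2*π*x*cos(π*x) dx = -4/π.
Sum: 0 + 2/π − 4/π = -2/π.
So LHS = -2/π.
∫_0^1 v(x) φ(x) dx = ∫_0^1 (-2*x*sin(π*x) + 2*sin(π*x)) dx. Term by term:
  ∫_0^1 2*sin(π*x) dx = 4/π;  ∫_0^1 -2*x*sin(π*x) dx = -2/π.
Sum: 4/π − 2/π = 2/π.
So RHS = -∫_0^1 v(x) φ(x) dx = -2/π.
LHS = RHS, so the identity holds for this test φ.
Moreover u is smooth here and v(x) = u'(x) = 2 - 2*x pointwise, so the identity holds for every test function. Hence v is the weak derivative of u.


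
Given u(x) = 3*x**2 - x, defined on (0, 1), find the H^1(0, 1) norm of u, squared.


||u||_{H^1}^2 = 229/30

The H^1 norm (squared) on an interval (0, L) is
  ||u||_{H^1}^2 = ∫_0^L u(x)^2 dx + ∫_0^L u'(x)^2 dx.
Compute u'(x) = 6*x - 1.
Then u(x)^2 = 9*x**4 - 6*x**3 + x**2 and u'(x)^2 = 36*x**2 - 12*x + 1.
Integrate each monomial from 0 to 1 using ∫_0^1 c·x^n dx = c·1^(n+1)/(n+1):
  ∫_0^1 u(x)^2 dx = ∫_0^1 (9*x^4 - 6*x^3 + x^2) dx. Term by term:
    ∫_0^1 9*x^4 dx = 9/5;  ∫_0^1 -6*x^3 dx = -3/2;  ∫_0^1 x^2 dx = 1/3.
  Sum: 9/5 − 3/2 + 1/3 = 19/30.
  ∫_0^1 u'(x)^2 dx = ∫_0^1 (36*x^2 - 12*x + 1) dx. Term by term:
    ∫_0^1 36*x^2 dx = 12;  ∫_0^1 -12*x dx = -6;  ∫_0^1 1 dx = 1.
  Sum: 12 − 6 + 1 = 7.
Adding: ||u||_{H^1}^2 = 19/30 + 7 = 229/30.


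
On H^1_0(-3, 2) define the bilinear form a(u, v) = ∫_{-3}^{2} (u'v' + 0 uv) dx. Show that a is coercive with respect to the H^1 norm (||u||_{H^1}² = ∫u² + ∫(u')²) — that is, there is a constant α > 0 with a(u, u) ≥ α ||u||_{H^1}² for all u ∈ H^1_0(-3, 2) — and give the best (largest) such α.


α = π^2/(π^2 + 25)

Coercivity of a(·,·) on H^1_0(-3, 2) means a(u, u) ≥ α ||u||_{H^1}² for every u ∈ H^1_0.
The interval has length L = 5, and Poincaré/coercivity depend only on L. Here a(u, u) = ∫(u')² + (0)·∫u².
Here c = 0, so a(u,u) = ∫(u')² alone. The condition a(u,u) ≥ α||u||_{H^1}² reads (1−α)∫(u')² ≥ (α−c)∫u². Any admissible α is ≤ 1 (rapidly oscillating u have ∫u²/∫(u')² → 0), and α = 1 would force 0 ≥ (1−c)∫u², impossible since c < 1; so 1−α > 0. By the sharp Poincaré inequality on H^1_0 of an interval of length L, ∫(u')² ≥ (π/L)²∫u² with equality for the first sine mode sin(π(x−x₀)/L) (x₀ the left endpoint), so the inequality holds for all u iff (1−α)(π/L)² ≥ α − c, i.e. α ≤ ((π/L)² + c)/((π/L)² + 1) = (1 + c(L/π)²)/(1 + (L/π)²). (Direct route, valid since c ≤ 0: Poincaré gives c∫u² ≥ c(L/π)²∫(u')², so a(u,u) ≥ (1 + c(L/π)²)∫(u')², while ||u||_{H^1}² ≤ (1 + (L/π)²)∫(u')²; dividing yields the same α.) With (π/L)² = π^2/25 and c = 0, the largest admissible constant is α = ((π/L)² + c)/((π/L)² + 1).
Simplifying, α = π^2/(π^2 + 25).


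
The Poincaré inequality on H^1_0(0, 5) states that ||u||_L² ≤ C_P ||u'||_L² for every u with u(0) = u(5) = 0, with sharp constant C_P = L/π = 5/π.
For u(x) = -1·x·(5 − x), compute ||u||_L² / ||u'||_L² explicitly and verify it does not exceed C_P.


||u||_L² / ||u'||_L² = sqrt(10)/2 < C_P = 5/π.

u(x) = -1·x·(5 − x), so u'(x) = 2*x - 5.
u(x) = -1·x·(5 − x) vanishes at x = 0 and x = 5, so u ∈ H^1_0(0, 5). Differentiate via the product rule and integrate the resulting polynomials term by term.
  ∫_0^5 u² dx = ∫_0^5 (x^4 - 10*x^3 + 25*x^2) dx. Term by term:
    ∫_0^5 x^4 dx = 625;  ∫_0^5 -10*x^3 dx = -3125/2;  ∫_0^5 25*x^2 dx = 3125/3.
  Sum: 625 − 3125/2 + 3125/3 = 625/6.
  ∫_0^5 (u')² dx = ∫_0^5 (4*x^2 - 20*x + 25) dx. Term by term:
    ∫_0^5 4*x^2 dx = 500/3;  ∫_0^5 -20*x dx = -250;  ∫_0^5 25 dx = 125.
  Sum: 500/3 − 250 + 125 = 125/3.
∫_0^5 u² dx = 625/6, so ||u||_L² = 25*sqrt(6)/6.
∫_0^5 (u')² dx = 125/3, so ||u'||_L² = 5*sqrt(15)/3.
Ratio ||u||_L² / ||u'||_L² = sqrt(10)/2.
Sharp Poincaré constant on H^1_0(0, 5) is C_P = L/π = 5/π, achieved by sin(π/5·x).
A polynomial bump cannot attain the sharp Poincaré constant (only the first sine eigenfunction does), so the ratio is strictly less than C_P, consistent with ||u||_L² ≤ C_P ||u'||_L².


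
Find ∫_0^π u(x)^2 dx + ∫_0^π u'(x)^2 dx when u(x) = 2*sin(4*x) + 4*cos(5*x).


||u||_{H^1(0,π)}^2 = -3328/9 + 242*π

u'(x) = -20*sin(5*x) + 8*cos(4*x).
Expand u² and (u')² and integrate term by term on (0, π), using: for integers n ≥ 1, ∫_0^π sin²(nx) dx = ∫_0^π cos²(nx) dx = π/2; for n ≠ n', ∫_0^π sin(nx)sin(n'x) dx = ∫_0^π cos(nx)cos(n'x) dx = 0; and by product-to-sum, ∫_0^π sin(nx)cos(n'x) dx = ½∫_0^π [sin((n+n')x) + sin((n−n')x)] dx, which is 0 when n+n' is even and 2n/(n²−n'²) when n+n' is odd (it need not vanish on (0, π)).
  u² squared terms: (2)²·∫sin(4x)² dx = 4·π/2 = 2*π;  (4)²·∫cos(5x)² dx = 16·π/2 = 8*π.
  u² cross terms: 2·(2)·(4)·∫sin(4x)·cos(5x) dx = 16·(-8/9) = -128/9.
  So ∫_0^π u² dx = 2*π + 8*π − 128/9 = -128/9 + 10*π.
  (u')² squared terms: (-20)²·∫sin(5x)² dx = 400·π/2 = 200*π;  (8)²·∫cos(4x)² dx = 64·π/2 = 32*π.
  (u')² cross terms: 2·(-20)·(8)·∫sin(5x)·cos(4x) dx = -320·(10/9) = -3200/9.
  So ∫_0^π (u')² dx = 200*π + 32*π − 3200/9 = -3200/9 + 232*π.
||u||_{H^1}^2 = (-128/9 + 10*π) + (-3200/9 + 232*π) = -3328/9 + 242*π.


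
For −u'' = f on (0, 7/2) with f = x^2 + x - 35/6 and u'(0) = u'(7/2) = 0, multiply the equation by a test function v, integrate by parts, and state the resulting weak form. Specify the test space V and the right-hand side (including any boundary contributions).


V = H^1(0, 7/2) (no boundary constraint on v; u is determined up to an additive constant); weak form: ∫_0^7/2 u'v' dx = ∫_0^7/2 (x^2 + x - 35/6) v dx for all v ∈ V.

Multiply both sides by a test function v and integrate from 0 to 7/2:
  ∫_0^7/2 −u''(x) v(x) dx = ∫_0^7/2 f(x) v(x) dx.
Integrate the LHS by parts once:
  ∫_0^7/2 −u'' v dx = −[u'(x) v(x)]_0^7/2 + ∫_0^7/2 u'(x) v'(x) dx.
Thus ∫_0^7/2 u'(x) v'(x) dx = ∫_0^7/2 f(x) v(x) dx + [u'(x) v(x)]_0^7/2.
Choose V so that boundary terms are either known or forced to vanish.
u has homogeneous Neumann: u'(0) = u'(7/2) = 0. So [u' v]_0^7/2 = 0·v(7/2) − 0·v(0) = 0 for any v; take V = H^1(0, 7/2).
Weak formulation: find u (satisfying any essential BC) such that ∫_0^7/2 u'(x) v'(x) dx = ∫_0^7/2 f v dx for all v ∈ V (homogeneous Neumann, so boundary terms vanish).
Substituting f(x) = x^2 + x - 35/6, the right-hand side is ∫_0^7/2 (x^2 + x - 35/6) v dx.
Compatibility check (pure Neumann): taking v ≡ 1 ∈ V gives 0 = ∫_0^7/2 f dx + (0) − (0), i.e. ∫_0^7/2 f dx must equal u'(0) − u'(7/2) = 0. Indeed ∫_0^7/2 (x^2 + x - 35/6) dx = 0, so the data are compatible. The solution is then unique only up to an additive constant (fix it e.g. by requiring ∫_0^7/2 u dx = 0).


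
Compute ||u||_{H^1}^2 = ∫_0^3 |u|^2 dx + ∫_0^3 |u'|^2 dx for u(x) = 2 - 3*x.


||u||_{H^1}^2 = 66

The H^1 norm (squared) on an interval (0, L) is
  ||u||_{H^1}^2 = ∫_0^L u(x)^2 dx + ∫_0^L u'(x)^2 dx.
Compute u'(x) = -3.
Then u(x)^2 = 9*x**2 - 12*x + 4 and u'(x)^2 = 9.
Integrate each monomial from 0 to 3 using ∫_0^3 c·x^n dx = c·3^(n+1)/(n+1):
  ∫_0^3 u(x)^2 dx = ∫_0^3 (9*x^2 - 12*x + 4) dx. Term by term:
    ∫_0^3 9*x^2 dx = 81;  ∫_0^3 -12*x dx = -54;  ∫_0^3 4 dx = 12.
  Sum: 81 − 54 + 12 = 39.
  ∫_0^3 u'(x)^2 dx = ∫_0^3 (9) dx. Term by term:
    ∫_0^3 9 dx = 27.
Adding: ||u||_{H^1}^2 = 39 + 27 = 66.


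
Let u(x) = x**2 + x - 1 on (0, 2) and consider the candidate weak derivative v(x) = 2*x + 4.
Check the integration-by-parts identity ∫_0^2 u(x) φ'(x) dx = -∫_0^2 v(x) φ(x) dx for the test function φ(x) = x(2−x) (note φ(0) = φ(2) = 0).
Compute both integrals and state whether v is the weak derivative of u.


LHS = -4, RHS = -8. No, v is not the weak derivative of u.

u(x) = x**2 + x - 1, classical derivative u'(x) = 2*x + 1.
φ(x) = x(2−x), so φ'(x) = 2 - 2*x.
Note φ(0) = φ(2) = 0, so the boundary term u·φ vanishes.
LHS = ∫_0^2 u(x) φ'(x) dx = ∫_0^2 (-2*x^3 + 4*x - 2) dx. Term by term:
  ∫_0^2 -2*x^3 dx = -8;  ∫_0^2 4*x dx = 8;  ∫_0^2 -2 dx = -4.
Sum: -8 + 8 − 4 = -4.
So LHS = -4.
∫_0^2 v(x) φ(x) dx = ∫_0^2 (-2*x^3 + 8*x) dx. Term by term:
  ∫_0^2 -2*x^3 dx = -8;  ∫_0^2 8*x dx = 16.
Sum: -8 + 16 = 8.
So RHS = -∫_0^2 v(x) φ(x) dx = -8.
LHS − RHS = 4 ≠ 0, so the identity fails.
(For a valid weak derivative the identity must hold for EVERY test function, in particular this one. The failure shows v is NOT the weak derivative of u.)
Correct weak derivative would be u'(x) = 2*x + 1.


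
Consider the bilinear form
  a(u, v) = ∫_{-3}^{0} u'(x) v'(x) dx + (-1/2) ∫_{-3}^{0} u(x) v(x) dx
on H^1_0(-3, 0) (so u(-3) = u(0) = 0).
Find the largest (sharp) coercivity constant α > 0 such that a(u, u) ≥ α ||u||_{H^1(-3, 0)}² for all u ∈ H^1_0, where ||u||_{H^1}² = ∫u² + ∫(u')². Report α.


α = (-9/2 + π^2)/(9 + π^2)

Coercivity of a(·,·) on H^1_0(-3, 0) means a(u, u) ≥ α ||u||_{H^1}² for every u ∈ H^1_0.
The interval has length L = 3, and Poincaré/coercivity depend only on L. Here a(u, u) = ∫(u')² + (-1/2)·∫u².
Here c = -1/2 < 0 with |c| < (π/L)² = π^2/9, so coercivity still holds. The condition a(u,u) ≥ α||u||_{H^1}² reads (1−α)∫(u')² ≥ (α−c)∫u². Any admissible α is ≤ 1 (rapidly oscillating u have ∫u²/∫(u')² → 0), and α = 1 would force 0 ≥ (1−c)∫u², impossible since c < 1; so 1−α > 0. By the sharp Poincaré inequality on H^1_0 of an interval of length L, ∫(u')² ≥ (π/L)²∫u² with equality for the first sine mode sin(π(x−x₀)/L) (x₀ the left endpoint), so the inequality holds for all u iff (1−α)(π/L)² ≥ α − c, i.e. α ≤ ((π/L)² + c)/((π/L)² + 1) = (1 + c(L/π)²)/(1 + (L/π)²). (Direct route, valid since c ≤ 0: Poincaré gives c∫u² ≥ c(L/π)²∫(u')², so a(u,u) ≥ (1 + c(L/π)²)∫(u')², while ||u||_{H^1}² ≤ (1 + (L/π)²)∫(u')²; dividing yields the same α.) With (π/L)² = π^2/9 and c = -1/2, the largest admissible constant is α = ((π/L)² + c)/((π/L)² + 1).
Simplifying, α = (-9/2 + π^2)/(9 + π^2).


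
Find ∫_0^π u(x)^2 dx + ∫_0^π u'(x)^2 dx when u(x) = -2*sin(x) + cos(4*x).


||u||_{H^1(0,π)}^2 = 136/15 + 25*π/2

u'(x) = -4*sin(4*x) - 2*cos(x).
Expand u² and (u')² and integrate term by term on (0, π), using: for integers n ≥ 1, ∫_0^π sin²(nx) dx = ∫_0^π cos²(nx) dx = π/2; for n ≠ n', ∫_0^π sin(nx)sin(n'x) dx = ∫_0^π cos(nx)cos(n'x) dx = 0; and by product-to-sum, ∫_0^π sin(nx)cos(n'x) dx = ½∫_0^π [sin((n+n')x) + sin((n−n')x)] dx, which is 0 when n+n' is even and 2n/(n²−n'²) when n+n' is odd (it need not vanish on (0, π)).
  u² squared terms: (-2)²·∫sin(x)² dx = 4·π/2 = 2*π;  (1)²·∫cos(4x)² dx = 1·π/2 = π/2.
  u² cross terms: 2·(-2)·(1)·∫sin(x)·cos(4x) dx = -4·(-2/15) = 8/15.
  So ∫_0^π u² dx = 2*π + π/2 + 8/15 = 8/15 + 5*π/2.
  (u')² squared terms: (-4)²·∫sin(4x)² dx = 16·π/2 = 8*π;  (-2)²·∫cos(x)² dx = 4·π/2 = 2*π.
  (u')² cross terms: 2·(-4)·(-2)·∫sin(4x)·cos(x) dx = 16·(8/15) = 128/15.
  So ∫_0^π (u')² dx = 8*π + 2*π + 128/15 = 128/15 + 10*π.
||u||_{H^1}^2 = (8/15 + 5*π/2) + (128/15 + 10*π) = 136/15 + 25*π/2.


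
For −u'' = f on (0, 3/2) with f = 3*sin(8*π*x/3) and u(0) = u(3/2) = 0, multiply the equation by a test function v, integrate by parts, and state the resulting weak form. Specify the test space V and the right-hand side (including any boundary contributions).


V = H^1_0(0, 3/2) (so v(0) = v(3/2) = 0); weak form: ∫_0^3/2 u'v' dx = ∫_0^3/2 (3*sin(8*π*x/3)) v dx for all v ∈ V.

Multiply both sides by a test function v and integrate from 0 to 3/2:
  ∫_0^3/2 −u''(x) v(x) dx = ∫_0^3/2 f(x) v(x) dx.
Integrate the LHS by parts once:
  ∫_0^3/2 −u'' v dx = −[u'(x) v(x)]_0^3/2 + ∫_0^3/2 u'(x) v'(x) dx.
Thus ∫_0^3/2 u'(x) v'(x) dx = ∫_0^3/2 f(x) v(x) dx + [u'(x) v(x)]_0^3/2.
Choose V so that boundary terms are either known or forced to vanish.
u is Dirichlet: u(0) = u(3/2) = 0. Let V = H^1_0(0, 3/2); then v(0) = v(3/2) = 0, and [u' v]_0^3/2 = 0.
Weak formulation: find u (satisfying any essential BC) such that ∫_0^3/2 u'(x) v'(x) dx = ∫_0^3/2 f v dx for all v ∈ V.
Substituting f(x) = 3*sin(8*π*x/3), the right-hand side is ∫_0^3/2 (3*sin(8*π*x/3)) v dx.


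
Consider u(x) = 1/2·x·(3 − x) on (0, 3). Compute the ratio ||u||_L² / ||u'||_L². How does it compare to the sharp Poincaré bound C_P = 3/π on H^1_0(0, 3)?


||u||_L² / ||u'||_L² = 3*sqrt(10)/10 < C_P = 3/π.

u(x) = 1/2·x·(3 − x), so u'(x) = 3/2 - x.
u(x) = 1/2·x·(3 − x) vanishes at x = 0 and x = 3, so u ∈ H^1_0(0, 3). Differentiate via the product rule and integrate the resulting polynomials term by term.
  ∫_0^3 u² dx = ∫_0^3 (x^4/4 - 3*x^3/2 + 9*x^2/4) dx. Term by term:
    ∫_0^3 x^4/4 dx = 243/20;  ∫_0^3 -3*x^3/2 dx = -243/8;  ∫_0^3 9*x^2/4 dx = 81/4.
  Sum: 243/20 − 243/8 + 81/4 = 81/40.
  ∫_0^3 (u')² dx = ∫_0^3 (x^2 - 3*x + 9/4) dx. Term by term:
    ∫_0^3 x^2 dx = 9;  ∫_0^3 -3*x dx = -27/2;  ∫_0^3 9/4 dx = 27/4.
  Sum: 9 − 27/2 + 27/4 = 9/4.
∫_0^3 u² dx = 81/40, so ||u||_L² = 9*sqrt(10)/20.
∫_0^3 (u')² dx = 9/4, so ||u'||_L² = 3/2.
Ratio ||u||_L² / ||u'||_L² = 3*sqrt(10)/10.
Sharp Poincaré constant on H^1_0(0, 3) is C_P = L/π = 3/π, achieved by sin(π/3·x).
A polynomial bump cannot attain the sharp Poincaré constant (only the first sine eigenfunction does), so the ratio is strictly less than C_P, consistent with ||u||_L² ≤ C_P ||u'||_L².


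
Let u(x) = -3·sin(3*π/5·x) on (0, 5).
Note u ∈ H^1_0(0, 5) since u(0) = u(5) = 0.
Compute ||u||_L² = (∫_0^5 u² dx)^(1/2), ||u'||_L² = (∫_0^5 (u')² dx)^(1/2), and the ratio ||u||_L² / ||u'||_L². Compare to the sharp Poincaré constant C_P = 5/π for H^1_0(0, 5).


||u||_L² / ||u'||_L² = 5/(3*π) < C_P = 5/π.

u(x) = -3·sin(3*π/5·x), so u'(x) = -9*π*cos(3*π*x/5)/5.
Writing u(x) = A·sin(kπx/L) with A = -3 and k = 3, use ∫_0^L sin²(kπx/L) dx = L/2 and ∫_0^L cos²(kπx/L) dx = L/2.
u² = 9·sin²(3*π/5·x) and (u')² = 81*π^2/25·cos²(3*π/5·x), and each of sin², cos² integrates to L/2 = 5/2 over (0, 5).
∫_0^5 u² dx = 45/2, so ||u||_L² = 3*sqrt(10)/2.
∫_0^5 (u')² dx = 81*π^2/10, so ||u'||_L² = 9*sqrt(10)*π/10.
Ratio ||u||_L² / ||u'||_L² = 5/(3*π).
Sharp Poincaré constant on H^1_0(0, 5) is C_P = L/π = 5/π, achieved by sin(π/5·x).
This is the k = 3 harmonic; the ratio L/(kπ) is strictly less than C_P = L/π, consistent with the sharp inequality ||u||_L² ≤ C_P ||u'||_L².


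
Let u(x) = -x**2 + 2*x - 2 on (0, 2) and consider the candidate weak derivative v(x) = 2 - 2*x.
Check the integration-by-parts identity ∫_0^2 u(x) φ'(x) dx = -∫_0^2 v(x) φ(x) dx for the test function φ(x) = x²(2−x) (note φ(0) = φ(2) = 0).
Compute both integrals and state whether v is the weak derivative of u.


LHS = 8/15, RHS = 8/15. Yes, v = u' weakly.

u(x) = -x**2 + 2*x - 2, classical derivative u'(x) = 2 - 2*x.
φ(x) = x²(2−x), so φ'(x) = x*(4 - 3*x).
Note φ(0) = φ(2) = 0, so the boundary term u·φ vanishes.
LHS = ∫_0^2 u(x) φ'(x) dx = ∫_0^2 (3*x^4 - 10*x^3 + 14*x^2 - 8*x) dx. Term by term:
  ∫_0^2 3*x^4 dx = 96/5;  ∫_0^2 -10*x^3 dx = -40;  ∫_0^2 14*x^2 dx = 112/3;
  ∫_0^2 -8*x dx = -16.
Sum: 96/5 − 40 + 112/3 − 16 = 8/15.
So LHS = 8/15.
∫_0^2 v(x) φ(x) dx = ∫_0^2 (2*x^4 - 6*x^3 + 4*x^2) dx. Term by term:
  ∫_0^2 2*x^4 dx = 64/5;  ∫_0^2 -6*x^3 dx = -24;  ∫_0^2 4*x^2 dx = 32/3.
Sum: 64/5 − 24 + 32/3 = -8/15.
So RHS = -∫_0^2 v(x) φ(x) dx = 8/15.
LHS = RHS, so the identity holds for this test φ.
Moreover u is smooth here and v(x) = u'(x) = 2 - 2*x pointwise, so the identity holds for every test function. Hence v is the weak derivative of u.
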